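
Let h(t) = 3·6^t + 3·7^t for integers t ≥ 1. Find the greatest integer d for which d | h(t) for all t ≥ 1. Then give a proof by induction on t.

d = 3

Computing the first values: h(1) = 39 and h(2) = 255; gcd(39, 255) = 3, so d ≤ 3.
We prove 3 | 3·6^t + 3·7^t for all t ≥ 1 by induction on t.
For the base case t = 1: h(1) = 39 = 3·(13), so 3 | h(1).
Inductive step: suppose the statement holds for some p ≥ 1, i.e. 3 | h(p). Then
h(p+1) − 7·h(p) = (3·6^(p+1) + 3·7^(p+1)) − 7·(3·6^p + 3·7^p) = (3)·6^p·(6 − 7) = (-3)·6^p. Since 3 | h(p) by the inductive hypothesis, 3 | 7·h(p); and 3 | -3 since -3 = 3·-1. Therefore 3 | h(p+1).
This completes the induction.
Therefore the largest such d is 3.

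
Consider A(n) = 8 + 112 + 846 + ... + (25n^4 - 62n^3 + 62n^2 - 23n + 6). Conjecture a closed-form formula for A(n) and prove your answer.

A(n) = n(5n^4 - 3n^3 - 2n^2 + 4n + 4)

We claim A(n) = n(5n^4 - 3n^3 - 2n^2 + 4n + 4) for all n ≥ 1.
Base case (n = 1): A(1) = 8, and the closed form gives 8. They agree.
For the inductive step, assume it holds for an arbitrary r ≥ 1, so A(r) = r(5r^4 - 3r^3 - 2r^2 + 4r + 4).
Then A(r+1) = A(r) + (25r^4 + 38r^3 + 26r^2 + 15r + 8) = (r(5r^4 - 3r^3 - 2r^2 + 4r + 4)) + (25r^4 + 38r^3 + 26r^2 + 15r + 8).
Simplifying, A(r+1) = (r + 1)(5r^4 + 17r^3 + 19r^2 + 11r + 8) = (r+1)(5(r+1)^4 - 3(r+1)^3 - 2(r+1)^2 + 4(r+1) + 4),
which is the closed form with n = r+1.
By the principle of mathematical induction, the result holds for all n ≥ 1.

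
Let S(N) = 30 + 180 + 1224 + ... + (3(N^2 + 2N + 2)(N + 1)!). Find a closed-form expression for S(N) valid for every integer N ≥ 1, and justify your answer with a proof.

S(N) = (3N + 3)(N + 2)! - 6

We claim S(N) = (3N + 3)(N + 2)! - 6 for all N ≥ 1.
Base case (N = 1): S(1) = 30, and the closed form gives 30. They agree.
Suppose the result is true for N = p, so S(p) = (3p + 3)(p + 2)! - 6.
Then S(p+1) = S(p) + (3(p^2 + 4p + 5)(p + 2)!) = ((3p + 3)(p + 2)! - 6) + (3(p^2 + 4p + 5)(p + 2)!).
Simplifying, S(p+1) = (3(p+1) + 3)((p+1) + 2)! - 6,
which is the closed form with N = p+1.
Hence, by induction on N, the claim holds for every N ≥ 1.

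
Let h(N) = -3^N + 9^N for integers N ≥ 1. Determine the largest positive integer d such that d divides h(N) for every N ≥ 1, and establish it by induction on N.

Computing the first values: h(1) = 6 and h(2) = 72; gcd(6, 72) = 6, so d ≤ 6.
We prove 6 | -3^N + 9^N for all N ≥ 1 by induction on N.
When N = 1: h(1) = 6 = 6·(1), so 6 | h(1).
Inductive step: assume the claim holds for N = k, i.e. 6 | h(k). Then
9^{k+1} − 3^{k+1} = 9·9^k − 3·3^k = 9·(9^k − 3^k) + (6)·3^k. The first term is divisible by 6 by the inductive hypothesis, and the second term (6)·3^k is divisible by 6 since 6 | 6. Hence 6 | h(k+1).
This completes the induction.
Therefore the largest such d is 6.

d = 6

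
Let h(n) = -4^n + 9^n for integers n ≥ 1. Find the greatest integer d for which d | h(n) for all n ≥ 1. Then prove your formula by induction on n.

Computing the first values: h(1) = 5 and h(2) = 65; gcd(5, 65) = 5, so d ≤ 5.
We prove 5 | -4^n + 9^n for all n ≥ 1 by induction on n.
Base step (n = 1): h(1) = 5 = 5·(1), so 5 | h(1).
For the inductive step, assume it holds for an arbitrary k ≥ 1, i.e. 5 | h(k). Then
9^{k+1} − 4^{k+1} = 9·9^k − 4·4^k = 9·(9^k − 4^k) + (5)·4^k. The first term is divisible by 5 by the inductive hypothesis, and the second term (5)·4^k is divisible by 5 since 5 | 5. Hence 5 | h(k+1).
By induction, the statement is established for all n ≥ 1.
Therefore the largest such d is 5.

d = 5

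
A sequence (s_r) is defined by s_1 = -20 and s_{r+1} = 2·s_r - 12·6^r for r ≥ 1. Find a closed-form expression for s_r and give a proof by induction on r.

Computing the first terms: s_1 = -20, s_2 = -112, s_3 = -656. This suggests s_r = -2^r - 3·6^r.
When r = 1: the formula gives -20 = -20 = s_1.
Suppose the result is true for r = i, so s_i = -2^i - 3·6^i.
Then s_{i+1} = 2·s_i - 12·6^i = 2·(-2^i - 3·6^i) - 12·6^i = -2^(i + 1) - 3·6^(i + 1),
which is the claimed formula at r = i+1.
By the principle of mathematical induction, the result holds for all r ≥ 1.

s_r = -2^r - 3·6^r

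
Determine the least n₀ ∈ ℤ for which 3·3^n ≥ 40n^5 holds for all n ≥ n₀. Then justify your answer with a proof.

At n = 14: 14348907 < 21512960, so the inequality fails and n₀ ≥ 15. We prove 3·3^n ≥ 40n^5 for all n ≥ 15.
Base step (n = 15): 3·3^n = 43046721 and 40n^5 = 30375000, so 43046721 ≥ 30375000.
Suppose the result is true for n = i, so 3·3^i ≥ 40i^5.
Then 3·3^(i + 1) = 3·(3·3^i) ≥ 3·(40i^5).
Also, for i ≥ 15 we have 3·(40i^5) ≥ 40(i+1)^5, since 3 ≥ (1 + 1/i)^5 for all i ≥ 15.
Combining, 3·3^(i + 1) ≥ 40(i+1)^5.
By the principle of mathematical induction, the result holds for all n ≥ 15.
Hence the smallest such n₀ is 15.

n₀ = 15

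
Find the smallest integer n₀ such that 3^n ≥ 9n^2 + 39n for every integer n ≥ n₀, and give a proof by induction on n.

At n = 5: 243 < 420, so the inequality fails and n₀ ≥ 6. We prove 3^n ≥ 9n^2 + 39n for all n ≥ 6.
For the base case n = 6: 3^n = 729 and 9n^2 + 39n = 558, so 729 ≥ 558.
Suppose the result is true for n = r, so 3^r ≥ 9r^2 + 39r.
Then 3^(r + 1) = 3·(3^r) ≥ 3·(9r^2 + 39r).
Also, for r ≥ 6 we have 3·(9r^2 + 39r) ≥ 9(r+1)^2 + 39(r+1), since 3·(9r^2 + 39r) − (9(r+1)^2 + 39(r+1)) = 18r^2 + 60r - 48, which is nonnegative for all r ≥ 6.
Combining, 3^(r + 1) ≥ 9(r+1)^2 + 39(r+1).
Hence, by induction on n, the claim holds for every n ≥ 6.
Hence the smallest such n₀ is 6.

n₀ = 6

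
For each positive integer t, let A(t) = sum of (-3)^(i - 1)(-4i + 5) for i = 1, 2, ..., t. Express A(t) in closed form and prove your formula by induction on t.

A(t) = (-3)^t(t - 1) + 1

We claim A(t) = (-3)^t(t - 1) + 1 for all t ≥ 1.
Base case (t = 1): A(1) = 1, and the closed form gives 1. They agree.
Inductive step: assume the claim holds for t = i, so A(i) = (-3)^i(i - 1) + 1.
Then A(i+1) = A(i) + ((-3)^i(-4i + 1)) = ((-3)^i(i - 1) + 1) + ((-3)^i(-4i + 1)).
Simplifying, A(i+1) = (-3)^(i + 1)i + 1 = (-3)^(i+1)((i+1) - 1) + 1,
which is the closed form with t = i+1.
This completes the induction.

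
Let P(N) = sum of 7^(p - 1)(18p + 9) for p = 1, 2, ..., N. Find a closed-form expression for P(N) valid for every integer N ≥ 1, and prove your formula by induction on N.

We claim P(N) = 7^N(3N + 1) - 1 for all N ≥ 1.
When N = 1: P(1) = 27, and the closed form gives 27. They agree.
Inductive step: assume the claim holds for N = p, so P(p) = 7^p(3p + 1) - 1.
Then P(p+1) = P(p) + (7^p(18p + 27)) = (7^p(3p + 1) - 1) + (7^p(18p + 27)).
Simplifying, P(p+1) = 21·7^p·p + 28·7^p - 1 = 7^(p+1)(3(p+1) + 1) - 1,
which is the closed form with N = p+1.
This completes the induction.

P(N) = 7^N(3N + 1) - 1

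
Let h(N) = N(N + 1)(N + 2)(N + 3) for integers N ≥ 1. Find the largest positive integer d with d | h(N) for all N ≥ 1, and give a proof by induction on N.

Computing the first values: h(1) = 24 and h(2) = 120; gcd(24, 120) = 24, so d ≤ 24.
We prove 24 | N(N + 1)(N + 2)(N + 3) for all N ≥ 1 by induction on N.
For the base case N = 1: h(1) = 24 = 24·(1), so 24 | h(1).
For the inductive step, assume it holds for an arbitrary r ≥ 1, i.e. 24 | h(r). Then
h(r+1) − h(r) = (r+1)·(r+2)·(r+3)·(r+4) − r·(r+1)·(r+2)·(r+3) = (r+1)·(r+2)·(r+3)·[(r+4) − r] = 4·(r+1)·(r+2)·(r+3). The product of 3 consecutive integers is divisible by (3)! = 6, so h(r+1) − h(r) is divisible by 4·6 = 24. By the inductive hypothesis 24 | h(r), hence 24 | h(r+1).
Hence, by induction on N, the claim holds for every N ≥ 1.
Therefore the largest such d is 24.

d = 24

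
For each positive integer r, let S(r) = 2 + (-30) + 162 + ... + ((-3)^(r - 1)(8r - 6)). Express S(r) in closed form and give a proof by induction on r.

S(r) = (-3)^r(-2r + 1) - 1

We claim S(r) = (-3)^r(-2r + 1) - 1 for all r ≥ 1.
Base step (r = 1): S(1) = 2, and the closed form gives 2. They agree.
For the inductive step, assume it holds for an arbitrary k ≥ 1, so S(k) = (-3)^k(-2k + 1) - 1.
Then S(k+1) = S(k) + ((-3)^k(8k + 2)) = ((-3)^k(-2k + 1) - 1) + ((-3)^k(8k + 2)).
Simplifying, S(k+1) = 6(-3)^k·k + 3(-3)^k - 1 = (-3)^(k+1)(-2(k+1) + 1) - 1,
which is the closed form with r = k+1.
By induction, the statement is established for all r ≥ 1.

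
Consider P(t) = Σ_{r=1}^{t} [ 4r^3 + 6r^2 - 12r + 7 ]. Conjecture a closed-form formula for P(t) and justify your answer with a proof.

We claim P(t) = t(t^3 + 4t^2 - 2t + 2) for all t ≥ 1.
Base step (t = 1): P(1) = 5, and the closed form gives 5. They agree.
Inductive step: suppose the statement holds for some r ≥ 1, so P(r) = r(r^3 + 4r^2 - 2r + 2).
Then P(r+1) = P(r) + (4r^3 + 18r^2 + 12r + 5) = (r(r^3 + 4r^2 - 2r + 2)) + (4r^3 + 18r^2 + 12r + 5).
Simplifying, P(r+1) = (r + 1)(r^3 + 7r^2 + 9r + 5) = (r+1)((r+1)^3 + 4(r+1)^2 - 2(r+1) + 2),
which is the closed form with t = r+1.
Hence, by induction on t, the claim holds for every t ≥ 1.

P(t) = t(t^3 + 4t^2 - 2t + 2)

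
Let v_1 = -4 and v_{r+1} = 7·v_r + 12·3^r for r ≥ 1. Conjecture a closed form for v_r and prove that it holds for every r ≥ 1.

Computing the first terms: v_1 = -4, v_2 = 8, v_3 = 164. This suggests v_r = -3^(r + 1) + 5·7^(r - 1).
When r = 1: the formula gives -4 = -4 = v_1.
Inductive step: assume the claim holds for r = m, so v_m = -3^(m + 1) + 5·7^(m - 1).
Then v_{m+1} = 7·v_m + 12·3^m = 7·(-3^(m + 1) + 5·7^(m - 1)) + 12·3^m = -3^(m + 2) + 5·7^m = -3^((m+1) + 1) + 5·7^((m+1) - 1),
which is the claimed formula at r = m+1.
By induction, the statement is established for all r ≥ 1.

v_r = -3^(r + 1) + 5·7^(r - 1)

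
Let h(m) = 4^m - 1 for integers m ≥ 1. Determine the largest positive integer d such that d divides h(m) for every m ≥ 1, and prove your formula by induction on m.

d = 3

Computing the first values: h(1) = 3 and h(2) = 15; gcd(3, 15) = 3, so d ≤ 3.
We prove 3 | 4^m - 1 for all m ≥ 1 by induction on m.
When m = 1: h(1) = 3 = 3·(1), so 3 | h(1).
Suppose the result is true for m = p, i.e. 3 | h(p). Then
4^{p+1} − 1^{p+1} = 4·4^p − 1·1^p = 4·(4^p − 1^p) + (3)·1^p. The first term is divisible by 3 by the inductive hypothesis, and the second term (3)·1^p is divisible by 3 since 3 | 3. Hence 3 | h(p+1).
By the principle of mathematical induction, the result holds for all m ≥ 1.
Therefore the largest such d is 3.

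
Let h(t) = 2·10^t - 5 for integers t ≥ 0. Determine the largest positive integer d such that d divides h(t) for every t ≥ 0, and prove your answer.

Computing the first values: h(0) = -3 and h(1) = 15; gcd(-3, 15) = 3, so d ≤ 3.
We prove 3 | 2·10^t - 5 for all t ≥ 0 by induction on t.
Base case (t = 0): h(0) = -3 = 3·(-1), so 3 | h(0).
Inductive step: assume the claim holds for t = r, i.e. 3 | h(r). Then
h(r+1) = 2·10^(r+1) - 5 = 10·(2·10^r - 5) + 45 = 10·h(r) + 45. The first term is divisible by 3 by the inductive hypothesis, and 45 is divisible by 3. Hence 3 | h(r+1).
This completes the induction.
Therefore the largest such d is 3.

d = 3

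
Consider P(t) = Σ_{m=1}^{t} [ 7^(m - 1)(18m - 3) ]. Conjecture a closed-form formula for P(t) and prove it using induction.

P(t) = 7^t(3t - 1) + 1

We claim P(t) = 7^t(3t - 1) + 1 for all t ≥ 1.
For the base case t = 1: P(1) = 15, and the closed form gives 15. They agree.
For the inductive step, assume it holds for an arbitrary m ≥ 1, so P(m) = 7^m(3m - 1) + 1.
Then P(m+1) = P(m) + (7^m(18m + 15)) = (7^m(3m - 1) + 1) + (7^m(18m + 15)).
Simplifying, P(m+1) = 21·7^m·m + 14·7^m + 1 = 7^(m+1)(3(m+1) - 1) + 1,
which is the closed form with t = m+1.
This completes the induction.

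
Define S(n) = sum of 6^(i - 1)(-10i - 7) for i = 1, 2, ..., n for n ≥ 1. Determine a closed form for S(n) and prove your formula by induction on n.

We claim S(n) = -6^n(2n + 1) + 1 for all n ≥ 1.
When n = 1: S(1) = -17, and the closed form gives -17. They agree.
Suppose the result is true for n = i, so S(i) = -6^i(2i + 1) + 1.
Then S(i+1) = S(i) + (6^i(-10i - 17)) = (-6^i(2i + 1) + 1) + (6^i(-10i - 17)).
Simplifying, S(i+1) = -12·6^i·i - 18·6^i + 1 = -6^(i+1)(2(i+1) + 1) + 1,
which is the closed form with n = i+1.
This completes the induction.

S(n) = -6^n(2n + 1) + 1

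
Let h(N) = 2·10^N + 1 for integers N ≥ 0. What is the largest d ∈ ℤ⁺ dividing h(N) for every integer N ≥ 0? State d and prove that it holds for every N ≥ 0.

d = 3

Computing the first values: h(0) = 3 and h(1) = 21; gcd(3, 21) = 3, so d ≤ 3.
We prove 3 | 2·10^N + 1 for all N ≥ 0 by induction on N.
For the base case N = 0: h(0) = 3 = 3·(1), so 3 | h(0).
Inductive step: suppose the statement holds for some m ≥ 0, i.e. 3 | h(m). Then
h(m+1) = 2·10^(m+1) + 1 = 10·(2·10^m + 1) - 9 = 10·h(m) - 9. The first term is divisible by 3 by the inductive hypothesis, and -9 is divisible by 3. Hence 3 | h(m+1).
By induction, the statement is established for all N ≥ 0.
Therefore the largest such d is 3.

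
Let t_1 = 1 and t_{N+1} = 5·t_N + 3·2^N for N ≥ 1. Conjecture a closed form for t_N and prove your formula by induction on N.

Computing the first terms: t_1 = 1, t_2 = 11, t_3 = 67. This suggests t_N = -2^N + 3·5^(N - 1).
Base case (N = 1): the formula gives 1 = 1 = t_1.
For the inductive step, assume it holds for an arbitrary r ≥ 1, so t_r = -2^r + 3·5^(r - 1).
Then t_{r+1} = 5·t_r + 3·2^r = 5·(-2^r + 3·5^(r - 1)) + 3·2^r = -2^(r + 1) + 3·5^r = -2^(r+1) + 3·5^((r+1) - 1),
which is the claimed formula at N = r+1.
Hence, by induction on N, the claim holds for every N ≥ 1.

t_N = -2^N + 3·5^(N - 1)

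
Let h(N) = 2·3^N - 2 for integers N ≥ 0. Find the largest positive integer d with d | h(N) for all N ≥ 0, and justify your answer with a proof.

Computing the first values: h(0) = 0 and h(1) = 4; gcd(0, 4) = 4, so d ≤ 4.
We prove 4 | 2·3^N - 2 for all N ≥ 0 by induction on N.
Base case (N = 0): h(0) = 0 = 4·(0), so 4 | h(0).
Suppose the result is true for N = k, i.e. 4 | h(k). Then
h(k+1) = 2·3^(k+1) - 2 = 3·(2·3^k - 2) + 4 = 3·h(k) + 4. The first term is divisible by 4 by the inductive hypothesis, and 4 is divisible by 4. Hence 4 | h(k+1).
This completes the induction.
Therefore the largest such d is 4.

d = 4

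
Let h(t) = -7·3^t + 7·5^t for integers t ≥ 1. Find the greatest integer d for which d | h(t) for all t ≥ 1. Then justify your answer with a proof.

Computing the first values: h(1) = 14 and h(2) = 112; gcd(14, 112) = 14, so d ≤ 14.
We prove 14 | -7·3^t + 7·5^t for all t ≥ 1 by induction on t.
Base case (t = 1): h(1) = 14 = 14·(1), so 14 | h(1).
Suppose the result is true for t = m, i.e. 14 | h(m). Then
h(m+1) − 5·h(m) = (-7·3^(m+1) + 7·5^(m+1)) − 5·(-7·3^m + 7·5^m) = (-7)·3^m·(3 − 5) = (14)·3^m. Since 14 | h(m) by the inductive hypothesis, 14 | 5·h(m); and 14 | 14 since 14 = 14·1. Therefore 14 | h(m+1).
By induction, the statement is established for all t ≥ 1.
Therefore the largest such d is 14.

d = 14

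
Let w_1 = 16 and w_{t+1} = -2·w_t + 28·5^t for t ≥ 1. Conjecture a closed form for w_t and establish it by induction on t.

Computing the first terms: w_1 = 16, w_2 = 108, w_3 = 484. This suggests w_t = -(-2)^(t + 1) + 4·5^t.
When t = 1: the formula gives 16 = 16 = w_1.
Inductive step: suppose the statement holds for some j ≥ 1, so w_j = -(-2)^(j + 1) + 4·5^j.
Then w_{j+1} = -2·w_j + 28·5^j = -2·(-(-2)^(j + 1) + 4·5^j) + 28·5^j = -(-2)^(j + 2) + 4·5^(j + 1) = -(-2)^((j+1) + 1) + 4·5^(j+1),
which is the claimed formula at t = j+1.
By induction, the statement is established for all t ≥ 1.

w_t = -(-2)^(t + 1) + 4·5^t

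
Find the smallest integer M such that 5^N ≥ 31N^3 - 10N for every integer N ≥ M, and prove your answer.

At N = 5: 3125 < 3825, so the inequality fails and M ≥ 6. We prove 5^N ≥ 31N^3 - 10N for all N ≥ 6.
Base step (N = 6): 5^N = 15625 and 31N^3 - 10N = 6636, so 15625 ≥ 6636.
Suppose the result is true for N = m, so 5^m ≥ 31m^3 - 10m.
Then 5^(m + 1) = 5·(5^m) ≥ 5·(31m^3 - 10m).
Also, for m ≥ 6 we have 5·(31m^3 - 10m) ≥ 31(m+1)^3 - 10(m+1), since 5·(31m^3 - 10m) − (31(m+1)^3 - 10(m+1)) = 124m^3 - 93m^2 - 133m - 21, which is nonnegative for all m ≥ 6.
Combining, 5^(m + 1) ≥ 31(m+1)^3 - 10(m+1).
This completes the induction.
Hence the smallest such M is 6.

M = 6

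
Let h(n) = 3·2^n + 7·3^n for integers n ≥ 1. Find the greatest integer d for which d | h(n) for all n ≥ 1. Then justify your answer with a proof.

d = 3

Computing the first values: h(1) = 27 and h(2) = 75; gcd(27, 75) = 3, so d ≤ 3.
We prove 3 | 3·2^n + 7·3^n for all n ≥ 1 by induction on n.
For the base case n = 1: h(1) = 27 = 3·(9), so 3 | h(1).
Inductive step: suppose the statement holds for some r ≥ 1, i.e. 3 | h(r). Then
h(r+1) − 3·h(r) = (3·2^(r+1) + 7·3^(r+1)) − 3·(3·2^r + 7·3^r) = (3)·2^r·(2 − 3) = (-3)·2^r. Since 3 | h(r) by the inductive hypothesis, 3 | 3·h(r); and 3 | -3 since -3 = 3·-1. Therefore 3 | h(r+1).
Hence, by induction on n, the claim holds for every n ≥ 1.
Therefore the largest such d is 3.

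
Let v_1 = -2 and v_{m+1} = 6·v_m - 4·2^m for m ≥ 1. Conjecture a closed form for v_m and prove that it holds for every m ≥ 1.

v_m = 2^m - 4·6^(m - 1)

Computing the first terms: v_1 = -2, v_2 = -20, v_3 = -136. This suggests v_m = 2^m - 4·6^(m - 1).
Base step (m = 1): the formula gives -2 = -2 = v_1.
Suppose the result is true for m = p, so v_p = 2^p - 4·6^(p - 1).
Then v_{p+1} = 6·v_p - 4·2^p = 6·(2^p - 4·6^(p - 1)) - 4·2^p = 2^(p + 1) - 4·6^p = 2^(p+1) - 4·6^((p+1) - 1),
which is the claimed formula at m = p+1.
By the principle of mathematical induction, the result holds for all m ≥ 1.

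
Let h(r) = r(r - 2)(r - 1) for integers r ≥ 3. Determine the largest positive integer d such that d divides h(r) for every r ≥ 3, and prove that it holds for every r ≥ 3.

d = 6

Computing the first values: h(3) = 6 and h(4) = 24; gcd(6, 24) = 6, so d ≤ 6.
We prove 6 | r(r - 2)(r - 1) for all r ≥ 3 by induction on r.
For the base case r = 3: h(3) = 6 = 6·(1), so 6 | h(3).
Inductive step: assume the claim holds for r = i, i.e. 6 | h(i). Then
h(i+1) − h(i) = (i-1)·i·(i+1) − (i-2)·(i-1)·i = (i-1)·i·[(i+1) − (i-2)] = 3·(i-1)·i. The product of 2 consecutive integers is divisible by (2)! = 2, so h(i+1) − h(i) is divisible by 3·2 = 6. By the inductive hypothesis 6 | h(i), hence 6 | h(i+1).
Hence, by induction on r, the claim holds for every r ≥ 3.
Therefore the largest such d is 6.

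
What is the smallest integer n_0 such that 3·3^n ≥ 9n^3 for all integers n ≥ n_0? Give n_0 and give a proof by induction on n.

n_0 = 6

At n = 5: 729 < 1125, so the inequality fails and n_0 ≥ 6. We prove 3·3^n ≥ 9n^3 for all n ≥ 6.
When n = 6: 3·3^n = 2187 and 9n^3 = 1944, so 2187 ≥ 1944.
For the inductive step, assume it holds for an arbitrary i ≥ 6, so 3·3^i ≥ 9i^3.
Then 3·3^(i + 1) = 3·(3·3^i) ≥ 3·(9i^3).
Also, for i ≥ 6 we have 3·(9i^3) ≥ 9(i+1)^3, since 3 ≥ (1 + 1/i)^3 for all i ≥ 6.
Combining, 3·3^(i + 1) ≥ 9(i+1)^3.
Hence, by induction on n, the claim holds for every n ≥ 6.
Hence the smallest such n_0 is 6.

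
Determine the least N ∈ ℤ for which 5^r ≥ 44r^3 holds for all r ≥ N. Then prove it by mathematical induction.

At r = 5: 3125 < 5500, so the inequality fails and N ≥ 6. We prove 5^r ≥ 44r^3 for all r ≥ 6.
For the base case r = 6: 5^r = 15625 and 44r^3 = 9504, so 15625 ≥ 9504.
For the inductive step, assume it holds for an arbitrary k ≥ 6, so 5^k ≥ 44k^3.
Then 5^(k + 1) = 5·(5^k) ≥ 5·(44k^3).
Also, for k ≥ 6 we have 5·(44k^3) ≥ 44(k+1)^3, since 5 ≥ (1 + 1/k)^3 for all k ≥ 6.
Combining, 5^(k + 1) ≥ 44(k+1)^3.
Hence, by induction on r, the claim holds for every r ≥ 6.
Hence the smallest such N is 6.

N = 6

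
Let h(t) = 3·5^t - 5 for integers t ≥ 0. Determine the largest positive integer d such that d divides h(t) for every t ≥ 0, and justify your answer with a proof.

d = 2

Computing the first values: h(0) = -2 and h(1) = 10; gcd(-2, 10) = 2, so d ≤ 2.
We prove 2 | 3·5^t - 5 for all t ≥ 0 by induction on t.
When t = 0: h(0) = -2 = 2·(-1), so 2 | h(0).
Inductive step: suppose the statement holds for some i ≥ 0, i.e. 2 | h(i). Then
h(i+1) = 3·5^(i+1) - 5 = 5·(3·5^i - 5) + 20 = 5·h(i) + 20. The first term is divisible by 2 by the inductive hypothesis, and 20 is divisible by 2. Hence 2 | h(i+1).
By induction, the statement is established for all t ≥ 0.
Therefore the largest such d is 2.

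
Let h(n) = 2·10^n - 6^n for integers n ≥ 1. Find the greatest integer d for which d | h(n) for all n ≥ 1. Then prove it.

Computing the first values: h(1) = 14 and h(2) = 164; gcd(14, 164) = 2, so d ≤ 2.
We prove 2 | 2·10^n - 6^n for all n ≥ 1 by induction on n.
Base step (n = 1): h(1) = 14 = 2·(7), so 2 | h(1).
Suppose the result is true for n = i, i.e. 2 | h(i). Then
h(i+1) − 10·h(i) = (2·10^(i+1) - 6^(i+1)) − 10·(2·10^i - 6^i) = (-1)·6^i·(6 − 10) = (4)·6^i. Since 2 | h(i) by the inductive hypothesis, 2 | 10·h(i); and 2 | 4 since 4 = 2·2. Therefore 2 | h(i+1).
Hence, by induction on n, the claim holds for every n ≥ 1.
Therefore the largest such d is 2.

d = 2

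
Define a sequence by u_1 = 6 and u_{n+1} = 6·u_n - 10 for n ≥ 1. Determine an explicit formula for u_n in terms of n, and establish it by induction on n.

u_n = 4·6^(n - 1) + 2

Computing the first terms: u_1 = 6, u_2 = 26, u_3 = 146. This suggests u_n = 4·6^(n - 1) + 2.
For the base case n = 1: the formula gives 6 = 6 = u_1.
Inductive step: suppose the statement holds for some i ≥ 1, so u_i = 4·6^(i - 1) + 2.
Then u_{i+1} = 6·u_i - 10 = 6·(4·6^(i - 1) + 2) - 10 = 4·6^i + 2 = 4·6^((i+1) - 1) + 2,
which is the claimed formula at n = i+1.
By induction, the statement is established for all n ≥ 1.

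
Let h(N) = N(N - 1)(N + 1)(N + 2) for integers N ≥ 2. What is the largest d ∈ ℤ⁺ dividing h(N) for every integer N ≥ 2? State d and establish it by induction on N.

Computing the first values: h(2) = 24 and h(3) = 120; gcd(24, 120) = 24, so d ≤ 24.
We prove 24 | N(N - 1)(N + 1)(N + 2) for all N ≥ 2 by induction on N.
For the base case N = 2: h(2) = 24 = 24·(1), so 24 | h(2).
Suppose the result is true for N = k, i.e. 24 | h(k). Then
h(k+1) − h(k) = k·(k+1)·(k+2)·(k+3) − (k-1)·k·(k+1)·(k+2) = k·(k+1)·(k+2)·[(k+3) − (k-1)] = 4·k·(k+1)·(k+2). The product of 3 consecutive integers is divisible by (3)! = 6, so h(k+1) − h(k) is divisible by 4·6 = 24. By the inductive hypothesis 24 | h(k), hence 24 | h(k+1).
By the principle of mathematical induction, the result holds for all N ≥ 2.
Therefore the largest such d is 24.

d = 24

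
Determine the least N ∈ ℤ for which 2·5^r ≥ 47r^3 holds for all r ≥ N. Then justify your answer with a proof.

N = 5

At r = 4: 1250 < 3008, so the inequality fails and N ≥ 5. We prove 2·5^r ≥ 47r^3 for all r ≥ 5.
For the base case r = 5: 2·5^r = 6250 and 47r^3 = 5875, so 6250 ≥ 5875.
Suppose the result is true for r = p, so 2·5^p ≥ 47p^3.
Then 2·5^(p + 1) = 5·(2·5^p) ≥ 5·(47p^3).
Also, for p ≥ 5 we have 5·(47p^3) ≥ 47(p+1)^3, since 5 ≥ (1 + 1/p)^3 for all p ≥ 5.
Combining, 2·5^(p + 1) ≥ 47(p+1)^3.
By induction, the statement is established for all r ≥ 5.
Hence the smallest such N is 5.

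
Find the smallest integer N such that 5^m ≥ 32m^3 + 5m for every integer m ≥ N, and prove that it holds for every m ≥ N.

N = 6

At m = 5: 3125 < 4025, so the inequality fails and N ≥ 6. We prove 5^m ≥ 32m^3 + 5m for all m ≥ 6.
Base case (m = 6): 5^m = 15625 and 32m^3 + 5m = 6942, so 15625 ≥ 6942.
Suppose the result is true for m = r, so 5^r ≥ 32r^3 + 5r.
Then 5^(r + 1) = 5·(5^r) ≥ 5·(32r^3 + 5r).
Also, for r ≥ 6 we have 5·(32r^3 + 5r) ≥ 32(r+1)^3 + 5(r+1), since 5·(32r^3 + 5r) − (32(r+1)^3 + 5(r+1)) = 128r^3 - 96r^2 - 76r - 37, which is nonnegative for all r ≥ 6.
Combining, 5^(r + 1) ≥ 32(r+1)^3 + 5(r+1).
This completes the induction.
Hence the smallest such N is 6.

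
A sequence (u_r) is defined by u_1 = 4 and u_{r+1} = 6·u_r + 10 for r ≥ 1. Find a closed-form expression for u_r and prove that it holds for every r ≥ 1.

Computing the first terms: u_1 = 4, u_2 = 34, u_3 = 214. This suggests u_r = 6^r - 2.
For the base case r = 1: the formula gives 4 = 4 = u_1.
Inductive step: suppose the statement holds for some k ≥ 1, so u_k = 6^k - 2.
Then u_{k+1} = 6·u_k + 10 = 6·(6^k - 2) + 10 = 6^(k + 1) - 2,
which is the claimed formula at r = k+1.
Hence, by induction on r, the claim holds for every r ≥ 1.

u_r = 6^r - 2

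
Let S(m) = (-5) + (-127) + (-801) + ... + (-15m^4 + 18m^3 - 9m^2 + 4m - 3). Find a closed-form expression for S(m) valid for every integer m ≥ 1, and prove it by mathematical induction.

We claim S(m) = -m(3m^4 + 3m^3 - m^2 - 2m + 2) for all m ≥ 1.
When m = 1: S(1) = -5, and the closed form gives -5. They agree.
Suppose the result is true for m = p, so S(p) = p(-3p^4 - 3p^3 + p^2 + 2p - 2).
Then S(p+1) = S(p) + (-15p^4 - 42p^3 - 45p^2 - 20p - 5) = (p(-3p^4 - 3p^3 + p^2 + 2p - 2)) + (-15p^4 - 42p^3 - 45p^2 - 20p - 5).
Simplifying, S(p+1) = -(p + 1)(3p^4 + 15p^3 + 26p^2 + 17p + 5) = -(p+1)(3(p+1)^4 + 3(p+1)^3 - (p+1)^2 - 2(p+1) + 2),
which is the closed form with m = p+1.
By the principle of mathematical induction, the result holds for all m ≥ 1.

S(m) = -m(3m^4 + 3m^3 - m^2 - 2m + 2)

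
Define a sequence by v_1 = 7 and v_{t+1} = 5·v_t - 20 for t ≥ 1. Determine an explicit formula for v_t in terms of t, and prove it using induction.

Computing the first terms: v_1 = 7, v_2 = 15, v_3 = 55. This suggests v_t = 2·5^(t - 1) + 5.
When t = 1: the formula gives 7 = 7 = v_1.
Suppose the result is true for t = i, so v_i = 2·5^(i - 1) + 5.
Then v_{i+1} = 5·v_i - 20 = 5·(2·5^(i - 1) + 5) - 20 = 2·5^i + 5 = 2·5^((i+1) - 1) + 5,
which is the claimed formula at t = i+1.
By induction, the statement is established for all t ≥ 1.

v_t = 2·5^(t - 1) + 5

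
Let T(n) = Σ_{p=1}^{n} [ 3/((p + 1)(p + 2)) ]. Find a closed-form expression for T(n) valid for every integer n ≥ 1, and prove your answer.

T(n) = 3n/(2(n + 2))

We claim T(n) = 3n/(2(n + 2)) for all n ≥ 1.
Base step (n = 1): T(1) = 1/2, and the closed form gives 1/2. They agree.
Inductive step: suppose the statement holds for some p ≥ 1, so T(p) = 3p/(2(p + 2)).
Then T(p+1) = T(p) + (3/((p + 2)(p + 3))) = (3p/(2(p + 2))) + (3/((p + 2)(p + 3))).
Simplifying, T(p+1) = 3(p + 1)/(2(p + 3)) = 3(p+1)/(2((p+1) + 2)),
which is the closed form with n = p+1.
By induction, the statement is established for all n ≥ 1.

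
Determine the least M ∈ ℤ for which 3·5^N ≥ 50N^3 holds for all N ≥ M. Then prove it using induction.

M = 5

At N = 4: 1875 < 3200, so the inequality fails and M ≥ 5. We prove 3·5^N ≥ 50N^3 for all N ≥ 5.
Base case (N = 5): 3·5^N = 9375 and 50N^3 = 6250, so 9375 ≥ 6250.
Inductive step: assume the claim holds for N = m, so 3·5^m ≥ 50m^3.
Then 3·5^(m + 1) = 5·(3·5^m) ≥ 5·(50m^3).
Also, for m ≥ 5 we have 5·(50m^3) ≥ 50(m+1)^3, since 5 ≥ (1 + 1/m)^3 for all m ≥ 5.
Combining, 3·5^(m + 1) ≥ 50(m+1)^3.
This completes the induction.
Hence the smallest such M is 5.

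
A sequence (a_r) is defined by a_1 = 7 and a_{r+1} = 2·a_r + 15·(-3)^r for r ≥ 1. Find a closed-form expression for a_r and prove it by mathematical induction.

a_r = (-3)^(r + 1) - 2^r

Computing the first terms: a_1 = 7, a_2 = -31, a_3 = 73. This suggests a_r = (-3)^(r + 1) - 2^r.
Base step (r = 1): the formula gives 7 = 7 = a_1.
For the inductive step, assume it holds for an arbitrary i ≥ 1, so a_i = (-3)^(i + 1) - 2^i.
Then a_{i+1} = 2·a_i + 15·(-3)^i = 2·((-3)^(i + 1) - 2^i) + 15·(-3)^i = (-3)^(i + 2) - 2^(i + 1) = (-3)^((i+1) + 1) - 2^(i+1),
which is the claimed formula at r = i+1.
Hence, by induction on r, the claim holds for every r ≥ 1.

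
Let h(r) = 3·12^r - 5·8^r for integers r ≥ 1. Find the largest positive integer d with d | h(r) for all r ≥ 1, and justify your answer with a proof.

d = 4

Computing the first values: h(1) = -4 and h(2) = 112; gcd(-4, 112) = 4, so d ≤ 4.
We prove 4 | 3·12^r - 5·8^r for all r ≥ 1 by induction on r.
Base case (r = 1): h(1) = -4 = 4·(-1), so 4 | h(1).
For the inductive step, assume it holds for an arbitrary p ≥ 1, i.e. 4 | h(p). Then
h(p+1) − 12·h(p) = (3·12^(p+1) - 5·8^(p+1)) − 12·(3·12^p - 5·8^p) = (-5)·8^p·(8 − 12) = (20)·8^p. Since 4 | h(p) by the inductive hypothesis, 4 | 12·h(p); and 4 | 20 since 20 = 4·5. Therefore 4 | h(p+1).
By induction, the statement is established for all r ≥ 1.
Therefore the largest such d is 4.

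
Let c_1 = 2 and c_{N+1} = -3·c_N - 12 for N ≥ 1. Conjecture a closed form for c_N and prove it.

Computing the first terms: c_1 = 2, c_2 = -18, c_3 = 42. This suggests c_N = 5(-3)^(N - 1) - 3.
For the base case N = 1: the formula gives 2 = 2 = c_1.
Inductive step: suppose the statement holds for some k ≥ 1, so c_k = 5(-3)^(k - 1) - 3.
Then c_{k+1} = -3·c_k - 12 = -3·(5(-3)^(k - 1) - 3) - 12 = 5(-3)^k - 3 = 5(-3)^((k+1) - 1) - 3,
which is the claimed formula at N = k+1.
This completes the induction.

c_N = 5(-3)^(N - 1) - 3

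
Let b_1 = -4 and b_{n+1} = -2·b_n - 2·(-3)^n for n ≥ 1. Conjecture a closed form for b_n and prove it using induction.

Computing the first terms: b_1 = -4, b_2 = 14, b_3 = -46. This suggests b_n = -(-2)^n + 2(-3)^n.
For the base case n = 1: the formula gives -4 = -4 = b_1.
Suppose the result is true for n = k, so b_k = -(-2)^k + 2(-3)^k.
Then b_{k+1} = -2·b_k - 2·(-3)^k = -2·(-(-2)^k + 2(-3)^k) - 2·(-3)^k = -(-2)^(k + 1) + 2(-3)^(k + 1),
which is the claimed formula at n = k+1.
By induction, the statement is established for all n ≥ 1.

b_n = -(-2)^n + 2(-3)^n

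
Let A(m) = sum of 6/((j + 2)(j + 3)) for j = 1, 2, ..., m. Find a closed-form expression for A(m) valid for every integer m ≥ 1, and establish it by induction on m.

We claim A(m) = 2m/(m + 3) for all m ≥ 1.
Base step (m = 1): A(1) = 1/2, and the closed form gives 1/2. They agree.
Inductive step: assume the claim holds for m = j, so A(j) = 2j/(j + 3).
Then A(j+1) = A(j) + (6/((j + 3)(j + 4))) = (2j/(j + 3)) + (6/((j + 3)(j + 4))).
Simplifying, A(j+1) = 2(j + 1)/(j + 4) = 2(j+1)/((j+1) + 3),
which is the closed form with m = j+1.
By the principle of mathematical induction, the result holds for all m ≥ 1.

A(m) = 2m/(m + 3)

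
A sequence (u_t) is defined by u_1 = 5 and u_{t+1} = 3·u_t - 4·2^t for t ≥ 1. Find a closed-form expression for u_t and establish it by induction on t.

Computing the first terms: u_1 = 5, u_2 = 7, u_3 = 5. This suggests u_t = 2^(t + 2) - 3^t.
Base case (t = 1): the formula gives 5 = 5 = u_1.
Inductive step: assume the claim holds for t = m, so u_m = 2^(m + 2) - 3^m.
Then u_{m+1} = 3·u_m - 4·2^m = 3·(2^(m + 2) - 3^m) - 4·2^m = 2^(m + 3) - 3^(m + 1) = 2^((m+1) + 2) - 3^(m+1),
which is the claimed formula at t = m+1.
This completes the induction.

u_t = 2^(t + 2) - 3^t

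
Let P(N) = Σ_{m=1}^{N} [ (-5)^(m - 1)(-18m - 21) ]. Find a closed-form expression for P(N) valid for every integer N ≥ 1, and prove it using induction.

P(N) = (-5)^N(3N + 4) - 4

We claim P(N) = (-5)^N(3N + 4) - 4 for all N ≥ 1.
For the base case N = 1: P(1) = -39, and the closed form gives -39. They agree.
Inductive step: assume the claim holds for N = m, so P(m) = (-5)^m(3m + 4) - 4.
Then P(m+1) = P(m) + ((-5)^m(-18m - 39)) = ((-5)^m(3m + 4) - 4) + ((-5)^m(-18m - 39)).
Simplifying, P(m+1) = -15(-5)^m·m - 35(-5)^m - 4 = (-5)^(m+1)(3(m+1) + 4) - 4,
which is the closed form with N = m+1.
Hence, by induction on N, the claim holds for every N ≥ 1.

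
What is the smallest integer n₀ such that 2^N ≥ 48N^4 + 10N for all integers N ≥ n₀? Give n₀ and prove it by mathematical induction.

n₀ = 24

At N = 23: 8388608 < 13432598, so the inequality fails and n₀ ≥ 24. We prove 2^N ≥ 48N^4 + 10N for all N ≥ 24.
For the base case N = 24: 2^N = 16777216 and 48N^4 + 10N = 15925488, so 16777216 ≥ 15925488.
Suppose the result is true for N = p, so 2^p ≥ 48p^4 + 10p.
Then 2^(p + 1) = 2·(2^p) ≥ 2·(48p^4 + 10p).
Also, for p ≥ 24 we have 2·(48p^4 + 10p) ≥ 48(p+1)^4 + 10(p+1), since 2·(48p^4 + 10p) − (48(p+1)^4 + 10(p+1)) = 48p^4 - 192p^3 - 288p^2 - 182p - 58, which is nonnegative for all p ≥ 24.
Combining, 2^(p + 1) ≥ 48(p+1)^4 + 10(p+1).
This completes the induction.
Hence the smallest such n₀ is 24.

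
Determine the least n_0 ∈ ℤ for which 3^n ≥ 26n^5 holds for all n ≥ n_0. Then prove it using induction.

n_0 = 16

At n = 15: 14348907 < 19743750, so the inequality fails and n_0 ≥ 16. We prove 3^n ≥ 26n^5 for all n ≥ 16.
Base step (n = 16): 3^n = 43046721 and 26n^5 = 27262976, so 43046721 ≥ 27262976.
Inductive step: suppose the statement holds for some r ≥ 16, so 3^r ≥ 26r^5.
Then 3^(r + 1) = 3·(3^r) ≥ 3·(26r^5).
Also, for r ≥ 16 we have 3·(26r^5) ≥ 26(r+1)^5, since 3 ≥ (1 + 1/r)^5 for all r ≥ 16.
Combining, 3^(r + 1) ≥ 26(r+1)^5.
By the principle of mathematical induction, the result holds for all n ≥ 16.
Hence the smallest such n_0 is 16.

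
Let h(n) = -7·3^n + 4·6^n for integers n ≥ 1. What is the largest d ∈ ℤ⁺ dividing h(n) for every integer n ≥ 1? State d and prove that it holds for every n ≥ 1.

Computing the first values: h(1) = 3 and h(2) = 81; gcd(3, 81) = 3, so d ≤ 3.
We prove 3 | -7·3^n + 4·6^n for all n ≥ 1 by induction on n.
Base case (n = 1): h(1) = 3 = 3·(1), so 3 | h(1).
Suppose the result is true for n = j, i.e. 3 | h(j). Then
h(j+1) − 6·h(j) = (-7·3^(j+1) + 4·6^(j+1)) − 6·(-7·3^j + 4·6^j) = (-7)·3^j·(3 − 6) = (21)·3^j. Since 3 | h(j) by the inductive hypothesis, 3 | 6·h(j); and 3 | 21 since 21 = 3·7. Therefore 3 | h(j+1).
By the principle of mathematical induction, the result holds for all n ≥ 1.
Therefore the largest such d is 3.

d = 3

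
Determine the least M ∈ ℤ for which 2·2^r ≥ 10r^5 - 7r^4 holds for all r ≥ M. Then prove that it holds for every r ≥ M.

At r = 25: 67108864 < 94921875, so the inequality fails and M ≥ 26. We prove 2·2^r ≥ 10r^5 - 7r^4 for all r ≥ 26.
Base step (r = 26): 2·2^r = 134217728 and 10r^5 - 7r^4 = 115614928, so 134217728 ≥ 115614928.
Inductive step: assume the claim holds for r = m, so 2·2^m ≥ 10m^5 - 7m^4.
Then 2·2^(m + 1) = 2·(2·2^m) ≥ 2·(10m^5 - 7m^4).
Also, for m ≥ 26 we have 2·(10m^5 - 7m^4) ≥ 10(m+1)^5 - 7(m+1)^4, since 2·(10m^5 - 7m^4) − (10(m+1)^5 - 7(m+1)^4) = 10m^5 - 57m^4 - 72m^3 - 58m^2 - 22m - 3, which is nonnegative for all m ≥ 26.
Combining, 2·2^(m + 1) ≥ 10(m+1)^5 - 7(m+1)^4.
Hence, by induction on r, the claim holds for every r ≥ 26.
Hence the smallest such M is 26.

M = 26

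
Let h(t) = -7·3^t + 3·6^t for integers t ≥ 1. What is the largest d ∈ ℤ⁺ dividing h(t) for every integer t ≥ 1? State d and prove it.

Computing the first values: h(1) = -3 and h(2) = 45; gcd(-3, 45) = 3, so d ≤ 3.
We prove 3 | -7·3^t + 3·6^t for all t ≥ 1 by induction on t.
Base step (t = 1): h(1) = -3 = 3·(-1), so 3 | h(1).
For the inductive step, assume it holds for an arbitrary r ≥ 1, i.e. 3 | h(r). Then
h(r+1) − 6·h(r) = (-7·3^(r+1) + 3·6^(r+1)) − 6·(-7·3^r + 3·6^r) = (-7)·3^r·(3 − 6) = (21)·3^r. Since 3 | h(r) by the inductive hypothesis, 3 | 6·h(r); and 3 | 21 since 21 = 3·7. Therefore 3 | h(r+1).
This completes the induction.
Therefore the largest such d is 3.

d = 3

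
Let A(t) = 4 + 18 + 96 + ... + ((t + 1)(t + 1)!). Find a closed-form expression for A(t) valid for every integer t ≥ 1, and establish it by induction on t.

We claim A(t) = (t + 2)! - 2 for all t ≥ 1.
Base step (t = 1): A(1) = 4, and the closed form gives 4. They agree.
Inductive step: suppose the statement holds for some p ≥ 1, so A(p) = (p + 2)! - 2.
Then A(p+1) = A(p) + ((p + 2)(p + 2)!) = ((p + 2)! - 2) + ((p + 2)(p + 2)!).
Simplifying, A(p+1) = ((p+1) + 2)! - 2,
which is the closed form with t = p+1.
Hence, by induction on t, the claim holds for every t ≥ 1.

A(t) = (t + 2)! - 2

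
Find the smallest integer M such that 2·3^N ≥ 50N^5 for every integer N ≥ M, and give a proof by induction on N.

M = 16

At N = 15: 28697814 < 37968750, so the inequality fails and M ≥ 16. We prove 2·3^N ≥ 50N^5 for all N ≥ 16.
For the base case N = 16: 2·3^N = 86093442 and 50N^5 = 52428800, so 86093442 ≥ 52428800.
For the inductive step, assume it holds for an arbitrary r ≥ 16, so 2·3^r ≥ 50r^5.
Then 2·3^(r + 1) = 3·(2·3^r) ≥ 3·(50r^5).
Also, for r ≥ 16 we have 3·(50r^5) ≥ 50(r+1)^5, since 3 ≥ (1 + 1/r)^5 for all r ≥ 16.
Combining, 2·3^(r + 1) ≥ 50(r+1)^5.
Hence, by induction on N, the claim holds for every N ≥ 16.
Hence the smallest such M is 16.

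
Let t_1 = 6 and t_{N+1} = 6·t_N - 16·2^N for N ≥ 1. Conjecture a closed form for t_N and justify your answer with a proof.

Computing the first terms: t_1 = 6, t_2 = 4, t_3 = -40. This suggests t_N = 2^(N + 2) - 2·6^(N - 1).
Base case (N = 1): the formula gives 6 = 6 = t_1.
Inductive step: assume the claim holds for N = m, so t_m = 2^(m + 2) - 2·6^(m - 1).
Then t_{m+1} = 6·t_m - 16·2^m = 6·(2^(m + 2) - 2·6^(m - 1)) - 16·2^m = 2^(m + 3) - 2·6^m = 2^((m+1) + 2) - 2·6^((m+1) - 1),
which is the claimed formula at N = m+1.
Hence, by induction on N, the claim holds for every N ≥ 1.

t_N = 2^(N + 2) - 2·6^(N - 1)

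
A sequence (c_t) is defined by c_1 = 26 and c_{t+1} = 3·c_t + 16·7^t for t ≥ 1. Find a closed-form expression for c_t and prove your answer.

c_t = -2·3^(t - 1) + 4·7^t

Computing the first terms: c_1 = 26, c_2 = 190, c_3 = 1354. This suggests c_t = -2·3^(t - 1) + 4·7^t.
Base case (t = 1): the formula gives 26 = 26 = c_1.
For the inductive step, assume it holds for an arbitrary r ≥ 1, so c_r = -2·3^(r - 1) + 4·7^r.
Then c_{r+1} = 3·c_r + 16·7^r = 3·(-2·3^(r - 1) + 4·7^r) + 16·7^r = -2·3^r + 4·7^(r + 1) = -2·3^((r+1) - 1) + 4·7^(r+1),
which is the claimed formula at t = r+1.
By induction, the statement is established for all t ≥ 1.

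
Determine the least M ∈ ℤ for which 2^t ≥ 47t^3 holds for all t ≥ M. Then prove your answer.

M = 19

At t = 18: 262144 < 274104, so the inequality fails and M ≥ 19. We prove 2^t ≥ 47t^3 for all t ≥ 19.
For the base case t = 19: 2^t = 524288 and 47t^3 = 322373, so 524288 ≥ 322373.
For the inductive step, assume it holds for an arbitrary j ≥ 19, so 2^j ≥ 47j^3.
Then 2^(j + 1) = 2·(2^j) ≥ 2·(47j^3).
Also, for j ≥ 19 we have 2·(47j^3) ≥ 47(j+1)^3, since 2 ≥ (1 + 1/j)^3 for all j ≥ 19.
Combining, 2^(j + 1) ≥ 47(j+1)^3.
Hence, by induction on t, the claim holds for every t ≥ 19.
Hence the smallest such M is 19.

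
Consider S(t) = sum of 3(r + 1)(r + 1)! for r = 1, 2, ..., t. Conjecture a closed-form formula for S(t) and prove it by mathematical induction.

S(t) = 3(t + 2)! - 6

We claim S(t) = 3(t + 2)! - 6 for all t ≥ 1.
Base step (t = 1): S(1) = 12, and the closed form gives 12. They agree.
Inductive step: assume the claim holds for t = r, so S(r) = 3(r + 2)! - 6.
Then S(r+1) = S(r) + (3(r + 2)(r + 2)!) = (3(r + 2)! - 6) + (3(r + 2)(r + 2)!).
Simplifying, S(r+1) = 3((r+1) + 2)! - 6,
which is the closed form with t = r+1.
This completes the induction.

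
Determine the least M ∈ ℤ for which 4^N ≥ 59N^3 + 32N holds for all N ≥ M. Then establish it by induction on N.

At N = 7: 16384 < 20461, so the inequality fails and M ≥ 8. We prove 4^N ≥ 59N^3 + 32N for all N ≥ 8.
When N = 8: 4^N = 65536 and 59N^3 + 32N = 30464, so 65536 ≥ 30464.
For the inductive step, assume it holds for an arbitrary p ≥ 8, so 4^p ≥ 59p^3 + 32p.
Then 4^(p + 1) = 4·(4^p) ≥ 4·(59p^3 + 32p).
Also, for p ≥ 8 we have 4·(59p^3 + 32p) ≥ 59(p+1)^3 + 32(p+1), since 4·(59p^3 + 32p) − (59(p+1)^3 + 32(p+1)) = 177p^3 - 177p^2 - 81p - 91, which is nonnegative for all p ≥ 8.
Combining, 4^(p + 1) ≥ 59(p+1)^3 + 32(p+1).
By the principle of mathematical induction, the result holds for all N ≥ 8.
Hence the smallest such M is 8.

M = 8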